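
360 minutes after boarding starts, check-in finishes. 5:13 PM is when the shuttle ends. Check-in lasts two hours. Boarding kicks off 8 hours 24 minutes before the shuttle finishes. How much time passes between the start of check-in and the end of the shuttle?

Boarding starts at 5:13 PM − 504 min = 8:49 AM.
Check-in ends at 8:49 AM + 360 min = 2:49 PM.
Check-in starts at 2:49 PM − 120 min = 12:49 PM.
From 12:49 PM to 5:13 PM is 4 h 24 min.

4 h 24 min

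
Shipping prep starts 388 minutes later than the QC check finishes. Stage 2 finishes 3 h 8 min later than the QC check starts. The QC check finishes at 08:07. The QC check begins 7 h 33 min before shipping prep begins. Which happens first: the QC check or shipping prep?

the QC check

Shipping prep starts at 08:07 + 388 min = 14:35.
The QC check starts at 14:35 − 453 min = 07:02.
The QC check starts at 07:02 and shipping prep starts at 14:35, so the QC check is first.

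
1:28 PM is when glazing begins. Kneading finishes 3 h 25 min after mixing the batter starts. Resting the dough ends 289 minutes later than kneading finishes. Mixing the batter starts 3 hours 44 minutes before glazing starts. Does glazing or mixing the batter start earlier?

mixing the batter

Mixing the batter starts at 1:28 PM − 224 min = 9:44 AM.
Glazing starts at 1:28 PM and mixing the batter starts at 9:44 AM, so mixing the batter is first.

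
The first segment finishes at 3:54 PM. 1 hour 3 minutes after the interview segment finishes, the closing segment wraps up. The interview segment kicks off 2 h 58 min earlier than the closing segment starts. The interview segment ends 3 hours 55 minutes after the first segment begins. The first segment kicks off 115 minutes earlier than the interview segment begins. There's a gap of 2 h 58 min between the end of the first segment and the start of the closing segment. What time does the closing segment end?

6:57 PM

The closing segment starts at 3:54 PM + 178 min = 6:52 PM.
The interview segment starts at 6:52 PM − 178 min = 3:54 PM.
The first segment starts at 3:54 PM − 115 min = 1:59 PM.
The interview segment ends at 1:59 PM + 235 min = 5:54 PM.
The closing segment ends at 5:54 PM + 63 min = 6:57 PM.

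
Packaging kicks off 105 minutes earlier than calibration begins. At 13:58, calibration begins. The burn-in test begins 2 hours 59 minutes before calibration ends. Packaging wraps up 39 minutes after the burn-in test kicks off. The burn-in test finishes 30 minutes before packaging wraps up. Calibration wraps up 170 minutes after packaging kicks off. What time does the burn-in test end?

12:13

Packaging starts at 13:58 − 105 min = 12:13.
Calibration ends at 12:13 + 170 min = 15:03.
The burn-in test starts at 15:03 − 179 min = 12:04.
Packaging ends at 12:04 + 39 min = 12:43.
The burn-in test ends at 12:43 − 30 min = 12:13.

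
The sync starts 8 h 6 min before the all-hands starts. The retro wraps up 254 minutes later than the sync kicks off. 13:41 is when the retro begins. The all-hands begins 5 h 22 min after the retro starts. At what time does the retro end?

15:11

The all-hands starts at 13:41 + 322 min = 19:03.
The sync starts at 19:03 − 486 min = 10:57.
The retro ends at 10:57 + 254 min = 15:11.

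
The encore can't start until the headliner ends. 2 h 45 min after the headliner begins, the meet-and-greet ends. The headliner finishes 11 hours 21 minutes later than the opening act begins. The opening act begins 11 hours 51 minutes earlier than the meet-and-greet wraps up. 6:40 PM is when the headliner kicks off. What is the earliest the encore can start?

The meet-and-greet ends at 6:40 PM + 165 min = 9:25 PM.
The opening act starts at 9:25 PM − 711 min = 9:34 AM.
The headliner ends at 9:34 AM + 681 min = 8:55 PM.
The encore is bounded by the headliner, so the earliest it can start is 8:55 PM.

8:55 PM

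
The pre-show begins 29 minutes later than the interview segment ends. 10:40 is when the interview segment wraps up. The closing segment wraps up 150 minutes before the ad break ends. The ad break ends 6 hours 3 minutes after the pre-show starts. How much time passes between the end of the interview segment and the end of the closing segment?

The pre-show starts at 10:40 + 29 min = 11:09.
The ad break ends at 11:09 + 363 min = 17:12.
The closing segment ends at 17:12 − 150 min = 14:42.
From 10:40 to 14:42 is 4 hours 2 minutes.

4 hours 2 minutes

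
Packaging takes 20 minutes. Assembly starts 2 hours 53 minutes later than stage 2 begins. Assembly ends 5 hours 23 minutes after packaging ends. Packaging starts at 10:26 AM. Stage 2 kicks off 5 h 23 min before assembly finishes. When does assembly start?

1:39 PM

Packaging ends at 10:26 AM + 20 min = 10:46 AM.
Assembly ends at 10:46 AM + 323 min = 4:09 PM.
Stage 2 starts at 4:09 PM − 323 min = 10:46 AM.
Assembly starts at 10:46 AM + 173 min = 1:39 PM.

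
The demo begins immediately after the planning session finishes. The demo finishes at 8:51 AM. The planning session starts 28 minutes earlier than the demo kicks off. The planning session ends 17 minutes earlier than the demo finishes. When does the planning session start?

8:06 AM

The planning session ends at 8:51 AM − 17 min = 8:34 AM.
So the demo starts at 8:34 AM.
The planning session starts at 8:34 AM − 28 min = 8:06 AM.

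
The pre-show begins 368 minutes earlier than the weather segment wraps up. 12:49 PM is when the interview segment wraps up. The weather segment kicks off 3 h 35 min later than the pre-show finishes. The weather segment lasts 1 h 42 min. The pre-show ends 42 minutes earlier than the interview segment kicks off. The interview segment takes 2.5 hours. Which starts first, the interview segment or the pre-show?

the pre-show

The interview segment starts at 12:49 PM − 150 min = 10:19 AM.
The pre-show ends at 10:19 AM − 42 min = 9:37 AM.
The weather segment starts at 9:37 AM + 215 min = 1:12 PM.
The weather segment ends at 1:12 PM + 102 min = 2:54 PM.
The pre-show starts at 2:54 PM − 368 min = 8:46 AM.
The interview segment starts at 10:19 AM and the pre-show starts at 8:46 AM, so the pre-show is first.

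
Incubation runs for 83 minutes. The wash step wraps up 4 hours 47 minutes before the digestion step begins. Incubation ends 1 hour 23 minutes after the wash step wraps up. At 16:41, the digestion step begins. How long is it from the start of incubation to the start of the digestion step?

The wash step ends at 16:41 − 287 min = 11:54.
Incubation ends at 11:54 + 83 min = 13:17.
Incubation starts at 13:17 − 83 min = 11:54.
From 11:54 to 16:41 is 287 minutes.

287 minutes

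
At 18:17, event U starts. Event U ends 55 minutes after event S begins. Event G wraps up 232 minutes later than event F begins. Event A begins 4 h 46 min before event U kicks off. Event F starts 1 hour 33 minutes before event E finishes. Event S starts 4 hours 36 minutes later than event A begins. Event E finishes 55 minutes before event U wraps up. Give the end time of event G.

20:26

Event A starts at 18:17 − 286 min = 13:31.
Event S starts at 13:31 + 276 min = 18:07.
Event U ends at 18:07 + 55 min = 19:02.
Event E ends at 19:02 − 55 min = 18:07.
Event F starts at 18:07 − 93 min = 16:34.
Event G ends at 16:34 + 232 min = 20:26.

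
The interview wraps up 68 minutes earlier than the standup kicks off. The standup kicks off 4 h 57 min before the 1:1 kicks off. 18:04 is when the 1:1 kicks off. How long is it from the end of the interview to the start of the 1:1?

6 hours 5 minutes

The standup starts at 18:04 − 297 min = 13:07.
The interview ends at 13:07 − 68 min = 11:59.
From 11:59 to 18:04 is 6 hours 5 minutes.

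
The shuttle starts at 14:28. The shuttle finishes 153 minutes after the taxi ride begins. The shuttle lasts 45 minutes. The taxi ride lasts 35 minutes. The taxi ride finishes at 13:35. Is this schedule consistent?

No

The taxi ride starts at 13:35 − 35 min = 13:00.
The shuttle ends at 13:00 + 153 min = 15:33.
The shuttle starts at 15:33 − 45 min = 14:48.
But the shuttle is also said to start at 14:28 — a 20-minute conflict.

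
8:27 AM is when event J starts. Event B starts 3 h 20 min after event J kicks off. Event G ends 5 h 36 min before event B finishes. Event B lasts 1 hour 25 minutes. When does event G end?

Event B starts at 8:27 AM + 200 min = 11:47 AM.
Event B ends at 11:47 AM + 85 min = 1:12 PM.
Event G ends at 1:12 PM − 336 min = 7:36 AM.

7:36 AM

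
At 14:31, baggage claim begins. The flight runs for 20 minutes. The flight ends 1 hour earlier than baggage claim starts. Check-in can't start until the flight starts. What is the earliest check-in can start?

The flight ends at 14:31 − 60 min = 13:31.
The flight starts at 13:31 − 20 min = 13:11.
Check-in is bounded by the flight, so the earliest it can start is 13:11.

13:11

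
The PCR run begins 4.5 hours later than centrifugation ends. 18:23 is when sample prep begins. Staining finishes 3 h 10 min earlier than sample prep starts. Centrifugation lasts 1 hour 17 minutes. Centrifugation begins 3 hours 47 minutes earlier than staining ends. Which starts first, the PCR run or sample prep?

the PCR run

Staining ends at 18:23 − 190 min = 15:13.
Centrifugation starts at 15:13 − 227 min = 11:26.
Centrifugation ends at 11:26 + 77 min = 12:43.
The PCR run starts at 12:43 + 270 min = 17:13.
The PCR run starts at 17:13 and sample prep starts at 18:23, so the PCR run is first.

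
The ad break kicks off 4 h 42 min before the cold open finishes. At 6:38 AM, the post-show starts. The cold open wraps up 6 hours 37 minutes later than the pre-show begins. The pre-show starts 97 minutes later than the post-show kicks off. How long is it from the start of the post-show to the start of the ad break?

212 minutes

The pre-show starts at 6:38 AM + 97 min = 8:15 AM.
The cold open ends at 8:15 AM + 397 min = 2:52 PM.
The ad break starts at 2:52 PM − 282 min = 10:10 AM.
From 6:38 AM to 10:10 AM is 212 minutes.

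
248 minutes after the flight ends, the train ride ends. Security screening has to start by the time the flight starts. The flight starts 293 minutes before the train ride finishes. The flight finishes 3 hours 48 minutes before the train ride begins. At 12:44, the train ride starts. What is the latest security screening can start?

08:11

The flight ends at 12:44 − 228 min = 08:56.
The train ride ends at 08:56 + 248 min = 13:04.
The flight starts at 13:04 − 293 min = 08:11.
Security screening is bounded by the flight, so the latest it can start is 08:11.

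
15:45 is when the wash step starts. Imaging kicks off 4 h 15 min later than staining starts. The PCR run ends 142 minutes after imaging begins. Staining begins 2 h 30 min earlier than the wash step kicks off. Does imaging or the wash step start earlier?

the wash step

Staining starts at 15:45 − 150 min = 13:15.
Imaging starts at 13:15 + 255 min = 17:30.
Imaging starts at 17:30 and the wash step starts at 15:45, so the wash step is first.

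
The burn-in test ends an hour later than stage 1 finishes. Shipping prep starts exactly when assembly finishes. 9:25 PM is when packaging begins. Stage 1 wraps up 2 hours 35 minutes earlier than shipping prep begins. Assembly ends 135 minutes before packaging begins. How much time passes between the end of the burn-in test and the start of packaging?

3 h 50 min

Assembly ends at 9:25 PM − 135 min = 7:10 PM.
So shipping prep starts at 7:10 PM.
Stage 1 ends at 7:10 PM − 155 min = 4:35 PM.
The burn-in test ends at 4:35 PM + 60 min = 5:35 PM.
From 5:35 PM to 9:25 PM is 3 h 50 min.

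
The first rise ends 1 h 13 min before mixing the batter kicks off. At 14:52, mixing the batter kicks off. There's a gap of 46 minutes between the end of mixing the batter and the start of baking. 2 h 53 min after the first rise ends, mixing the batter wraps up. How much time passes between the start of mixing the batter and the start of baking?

The first rise ends at 14:52 − 73 min = 13:39.
Mixing the batter ends at 13:39 + 173 min = 16:32.
Baking starts at 16:32 + 46 min = 17:18.
From 14:52 to 17:18 is 2 h 26 min.

2 h 26 min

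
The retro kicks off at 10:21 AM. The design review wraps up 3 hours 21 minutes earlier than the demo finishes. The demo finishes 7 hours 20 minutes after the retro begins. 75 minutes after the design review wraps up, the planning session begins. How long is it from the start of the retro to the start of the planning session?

The demo ends at 10:21 AM + 440 min = 5:41 PM.
The design review ends at 5:41 PM − 201 min = 2:20 PM.
The planning session starts at 2:20 PM + 75 min = 3:35 PM.
From 10:21 AM to 3:35 PM is 5 hours 14 minutes.

5 hours 14 minutes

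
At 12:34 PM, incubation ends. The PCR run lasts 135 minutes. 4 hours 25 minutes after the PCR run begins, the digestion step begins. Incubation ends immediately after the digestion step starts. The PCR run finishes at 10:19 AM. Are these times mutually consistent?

No

The PCR run starts at 10:19 AM − 135 min = 8:04 AM.
The digestion step starts at 8:04 AM + 265 min = 12:29 PM.
So incubation ends at 12:29 PM.
But incubation is also said to end at 12:34 PM — a 5-minute conflict.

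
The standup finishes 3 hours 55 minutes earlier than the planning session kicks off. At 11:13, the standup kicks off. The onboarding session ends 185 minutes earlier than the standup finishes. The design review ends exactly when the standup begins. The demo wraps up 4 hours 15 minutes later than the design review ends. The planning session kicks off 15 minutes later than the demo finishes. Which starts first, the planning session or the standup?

The design review ends at 11:13.
The demo ends at 11:13 + 255 min = 15:28.
The planning session starts at 15:28 + 15 min = 15:43.
The planning session starts at 15:43 and the standup starts at 11:13, so the standup is first.

the standup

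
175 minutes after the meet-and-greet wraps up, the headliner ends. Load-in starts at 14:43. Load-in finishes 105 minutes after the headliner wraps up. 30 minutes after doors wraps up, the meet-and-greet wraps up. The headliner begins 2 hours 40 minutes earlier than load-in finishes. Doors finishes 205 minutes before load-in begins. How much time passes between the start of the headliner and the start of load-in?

55 minutes

Doors ends at 14:43 − 205 min = 11:18.
The meet-and-greet ends at 11:18 + 30 min = 11:48.
The headliner ends at 11:48 + 175 min = 14:43.
Load-in ends at 14:43 + 105 min = 16:28.
The headliner starts at 16:28 − 160 min = 13:48.
From 13:48 to 14:43 is 55 minutes.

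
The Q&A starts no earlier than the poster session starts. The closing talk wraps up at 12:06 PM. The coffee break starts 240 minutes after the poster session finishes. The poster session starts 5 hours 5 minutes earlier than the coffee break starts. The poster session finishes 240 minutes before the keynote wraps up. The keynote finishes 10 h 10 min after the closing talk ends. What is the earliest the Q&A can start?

The keynote ends at 12:06 PM + 610 min = 10:16 PM.
The poster session ends at 10:16 PM − 240 min = 6:16 PM.
The coffee break starts at 6:16 PM + 240 min = 10:16 PM.
The poster session starts at 10:16 PM − 305 min = 5:11 PM.
The Q&A is bounded by the poster session, so the earliest it can start is 5:11 PM.

5:11 PM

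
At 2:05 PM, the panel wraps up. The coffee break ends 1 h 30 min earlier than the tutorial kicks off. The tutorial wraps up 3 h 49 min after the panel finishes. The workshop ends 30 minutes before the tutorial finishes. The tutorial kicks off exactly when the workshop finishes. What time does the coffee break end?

3:54 PM

The tutorial ends at 2:05 PM + 229 min = 5:54 PM.
The workshop ends at 5:54 PM − 30 min = 5:24 PM.
So the tutorial starts at 5:24 PM.
The coffee break ends at 5:24 PM − 90 min = 3:54 PM.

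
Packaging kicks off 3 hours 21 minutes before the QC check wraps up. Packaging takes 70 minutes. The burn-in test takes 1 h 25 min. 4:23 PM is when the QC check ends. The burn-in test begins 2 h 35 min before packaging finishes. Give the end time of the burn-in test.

Packaging starts at 4:23 PM − 201 min = 1:02 PM.
Packaging ends at 1:02 PM + 70 min = 2:12 PM.
The burn-in test starts at 2:12 PM − 155 min = 11:37 AM.
The burn-in test ends at 11:37 AM + 85 min = 1:02 PM.

1:02 PM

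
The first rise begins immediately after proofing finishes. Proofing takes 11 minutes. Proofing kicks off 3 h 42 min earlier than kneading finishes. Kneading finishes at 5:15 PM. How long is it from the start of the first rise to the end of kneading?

211 minutes

Proofing starts at 5:15 PM − 222 min = 1:33 PM.
Proofing ends at 1:33 PM + 11 min = 1:44 PM.
So the first rise starts at 1:44 PM.
From 1:44 PM to 5:15 PM is 211 minutes.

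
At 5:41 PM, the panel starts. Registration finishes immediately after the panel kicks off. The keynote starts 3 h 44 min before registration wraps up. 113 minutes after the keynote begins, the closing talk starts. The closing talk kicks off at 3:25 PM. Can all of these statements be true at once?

Registration ends at 5:41 PM.
The keynote starts at 5:41 PM − 224 min = 1:57 PM.
The closing talk starts at 1:57 PM + 113 min = 3:50 PM.
But the closing talk is also said to start at 3:25 PM — a 25-minute conflict.

No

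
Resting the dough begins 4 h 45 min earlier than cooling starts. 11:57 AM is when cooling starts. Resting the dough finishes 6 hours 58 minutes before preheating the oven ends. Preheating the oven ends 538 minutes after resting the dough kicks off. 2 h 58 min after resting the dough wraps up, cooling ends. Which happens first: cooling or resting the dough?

Resting the dough starts at 11:57 AM − 285 min = 7:12 AM.
Cooling starts at 11:57 AM and resting the dough starts at 7:12 AM, so resting the dough is first.

resting the dough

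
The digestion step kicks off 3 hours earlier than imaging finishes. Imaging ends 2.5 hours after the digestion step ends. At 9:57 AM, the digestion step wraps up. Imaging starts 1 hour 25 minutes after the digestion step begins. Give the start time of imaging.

Imaging ends at 9:57 AM + 150 min = 12:27 PM.
The digestion step starts at 12:27 PM − 180 min = 9:27 AM.
Imaging starts at 9:27 AM + 85 min = 10:52 AM.

10:52 AM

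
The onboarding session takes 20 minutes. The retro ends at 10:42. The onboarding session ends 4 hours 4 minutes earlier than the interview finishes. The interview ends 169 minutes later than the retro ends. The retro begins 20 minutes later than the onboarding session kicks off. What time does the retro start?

The interview ends at 10:42 + 169 min = 13:31.
The onboarding session ends at 13:31 − 244 min = 09:27.
The onboarding session starts at 09:27 − 20 min = 09:07.
The retro starts at 09:07 + 20 min = 09:27.

09:27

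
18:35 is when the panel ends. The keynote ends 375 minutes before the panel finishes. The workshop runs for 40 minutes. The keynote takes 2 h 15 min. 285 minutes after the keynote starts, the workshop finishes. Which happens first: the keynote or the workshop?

The keynote ends at 18:35 − 375 min = 12:20.
The keynote starts at 12:20 − 135 min = 10:05.
The workshop ends at 10:05 + 285 min = 14:50.
The workshop starts at 14:50 − 40 min = 14:10.
The keynote starts at 10:05 and the workshop starts at 14:10, so the keynote is first.

the keynote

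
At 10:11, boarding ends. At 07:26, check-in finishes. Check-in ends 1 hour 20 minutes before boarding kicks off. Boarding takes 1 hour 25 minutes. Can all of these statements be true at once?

Yes

Boarding starts at 10:11 − 85 min = 08:46.
Check-in ends at 08:46 − 80 min = 07:26.
That matches the stated 07:26, so the schedule is consistent.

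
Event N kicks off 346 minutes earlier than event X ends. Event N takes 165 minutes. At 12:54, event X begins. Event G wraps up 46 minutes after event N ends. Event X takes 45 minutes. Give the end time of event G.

11:24

Event X ends at 12:54 + 45 min = 13:39.
Event N starts at 13:39 − 346 min = 07:53.
Event N ends at 07:53 + 165 min = 10:38.
Event G ends at 10:38 + 46 min = 11:24.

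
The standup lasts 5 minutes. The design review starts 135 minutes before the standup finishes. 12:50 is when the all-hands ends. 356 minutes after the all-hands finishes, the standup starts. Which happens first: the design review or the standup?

The standup starts at 12:50 + 356 min = 18:46.
The standup ends at 18:46 + 5 min = 18:51.
The design review starts at 18:51 − 135 min = 16:36.
The design review starts at 16:36 and the standup starts at 18:46, so the design review is first.

the design review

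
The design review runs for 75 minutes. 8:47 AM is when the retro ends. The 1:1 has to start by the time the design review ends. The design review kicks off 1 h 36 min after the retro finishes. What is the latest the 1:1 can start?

The design review starts at 8:47 AM + 96 min = 10:23 AM.
The design review ends at 10:23 AM + 75 min = 11:38 AM.
The 1:1 is bounded by the design review, so the latest it can start is 11:38 AM.

11:38 AM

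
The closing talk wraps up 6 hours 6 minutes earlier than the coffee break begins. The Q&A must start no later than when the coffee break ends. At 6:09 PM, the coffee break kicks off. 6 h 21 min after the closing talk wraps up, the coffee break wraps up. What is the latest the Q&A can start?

6:24 PM

The closing talk ends at 6:09 PM − 366 min = 12:03 PM.
The coffee break ends at 12:03 PM + 381 min = 6:24 PM.
The Q&A is bounded by the coffee break, so the latest it can start is 6:24 PM.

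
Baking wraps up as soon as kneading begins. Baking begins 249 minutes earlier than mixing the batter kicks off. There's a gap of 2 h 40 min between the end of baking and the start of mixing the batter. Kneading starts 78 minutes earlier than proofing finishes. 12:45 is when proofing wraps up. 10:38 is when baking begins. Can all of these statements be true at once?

No

Kneading starts at 12:45 − 78 min = 11:27.
So baking ends at 11:27.
Mixing the batter starts at 11:27 + 160 min = 14:07.
Baking starts at 14:07 − 249 min = 09:58.
But baking is also said to start at 10:38 — a 40-minute conflict.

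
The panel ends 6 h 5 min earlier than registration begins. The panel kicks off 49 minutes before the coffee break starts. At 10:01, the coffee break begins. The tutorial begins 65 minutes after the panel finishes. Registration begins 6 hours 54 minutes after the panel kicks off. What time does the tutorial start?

11:06

The panel starts at 10:01 − 49 min = 09:12.
Registration starts at 09:12 + 414 min = 16:06.
The panel ends at 16:06 − 365 min = 10:01.
The tutorial starts at 10:01 + 65 min = 11:06.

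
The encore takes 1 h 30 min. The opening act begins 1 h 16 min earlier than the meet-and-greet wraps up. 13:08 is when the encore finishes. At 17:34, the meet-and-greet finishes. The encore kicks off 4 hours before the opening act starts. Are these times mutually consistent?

The opening act starts at 17:34 − 76 min = 16:18.
The encore starts at 16:18 − 240 min = 12:18.
The encore ends at 12:18 + 90 min = 13:48.
But the encore is also said to end at 13:08 — a 40-minute conflict.

No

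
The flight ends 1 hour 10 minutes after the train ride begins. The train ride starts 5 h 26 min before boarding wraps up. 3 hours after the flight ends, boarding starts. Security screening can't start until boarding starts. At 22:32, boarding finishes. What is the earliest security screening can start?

The train ride starts at 22:32 − 326 min = 17:06.
The flight ends at 17:06 + 70 min = 18:16.
Boarding starts at 18:16 + 180 min = 21:16.
Security screening is bounded by boarding, so the earliest it can start is 21:16.

21:16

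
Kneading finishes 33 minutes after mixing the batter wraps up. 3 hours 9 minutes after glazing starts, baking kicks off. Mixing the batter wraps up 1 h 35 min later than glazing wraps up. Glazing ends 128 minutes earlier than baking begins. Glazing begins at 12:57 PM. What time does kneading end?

4:06 PM

Baking starts at 12:57 PM + 189 min = 4:06 PM.
Glazing ends at 4:06 PM − 128 min = 1:58 PM.
Mixing the batter ends at 1:58 PM + 95 min = 3:33 PM.
Kneading ends at 3:33 PM + 33 min = 4:06 PM.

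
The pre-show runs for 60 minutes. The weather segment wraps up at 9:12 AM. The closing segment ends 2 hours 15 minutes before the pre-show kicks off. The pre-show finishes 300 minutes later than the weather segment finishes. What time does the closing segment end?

10:57 AM

The pre-show ends at 9:12 AM + 300 min = 2:12 PM.
The pre-show starts at 2:12 PM − 60 min = 1:12 PM.
The closing segment ends at 1:12 PM − 135 min = 10:57 AM.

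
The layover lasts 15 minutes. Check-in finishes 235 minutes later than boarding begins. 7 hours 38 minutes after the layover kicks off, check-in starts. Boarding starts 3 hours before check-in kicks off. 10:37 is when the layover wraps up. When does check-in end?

The layover starts at 10:37 − 15 min = 10:22.
Check-in starts at 10:22 + 458 min = 18:00.
Boarding starts at 18:00 − 180 min = 15:00.
Check-in ends at 15:00 + 235 min = 18:55.

18:55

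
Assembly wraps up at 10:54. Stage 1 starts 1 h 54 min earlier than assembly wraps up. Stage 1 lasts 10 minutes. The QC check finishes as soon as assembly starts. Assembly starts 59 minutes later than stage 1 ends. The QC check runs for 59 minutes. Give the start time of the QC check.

Stage 1 starts at 10:54 − 114 min = 09:00.
Stage 1 ends at 09:00 + 10 min = 09:10.
Assembly starts at 09:10 + 59 min = 10:09.
So the QC check ends at 10:09.
The QC check starts at 10:09 − 59 min = 09:10.

09:10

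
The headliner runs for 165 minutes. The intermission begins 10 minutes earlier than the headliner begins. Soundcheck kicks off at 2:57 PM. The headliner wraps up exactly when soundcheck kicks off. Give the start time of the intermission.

12:02 PM

The headliner ends at 2:57 PM.
The headliner starts at 2:57 PM − 165 min = 12:12 PM.
The intermission starts at 12:12 PM − 10 min = 12:02 PM.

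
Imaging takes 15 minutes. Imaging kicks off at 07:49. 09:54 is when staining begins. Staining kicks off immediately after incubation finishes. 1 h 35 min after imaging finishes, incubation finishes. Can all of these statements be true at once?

Imaging ends at 07:49 + 15 min = 08:04.
Incubation ends at 08:04 + 95 min = 09:39.
So staining starts at 09:39.
But staining is also said to start at 09:54 — a 15-minute conflict.

No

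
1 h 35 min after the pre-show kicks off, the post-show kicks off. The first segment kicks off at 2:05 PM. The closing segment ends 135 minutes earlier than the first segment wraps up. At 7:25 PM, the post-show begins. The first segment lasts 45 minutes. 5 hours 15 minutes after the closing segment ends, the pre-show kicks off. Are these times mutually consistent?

The first segment ends at 2:05 PM + 45 min = 2:50 PM.
The closing segment ends at 2:50 PM − 135 min = 12:35 PM.
The pre-show starts at 12:35 PM + 315 min = 5:50 PM.
The post-show starts at 5:50 PM + 95 min = 7:25 PM.
That matches the stated 7:25 PM, so the schedule is consistent.

Yes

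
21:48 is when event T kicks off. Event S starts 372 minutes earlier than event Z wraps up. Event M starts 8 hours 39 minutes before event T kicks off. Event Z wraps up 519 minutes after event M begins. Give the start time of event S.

Event M starts at 21:48 − 519 min = 13:09.
Event Z ends at 13:09 + 519 min = 21:48.
Event S starts at 21:48 − 372 min = 15:36.

15:36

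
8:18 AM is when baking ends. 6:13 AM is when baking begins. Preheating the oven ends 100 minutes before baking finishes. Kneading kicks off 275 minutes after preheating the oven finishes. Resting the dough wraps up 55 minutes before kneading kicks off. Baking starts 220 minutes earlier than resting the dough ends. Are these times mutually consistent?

Preheating the oven ends at 8:18 AM − 100 min = 6:38 AM.
Kneading starts at 6:38 AM + 275 min = 11:13 AM.
Resting the dough ends at 11:13 AM − 55 min = 10:18 AM.
Baking starts at 10:18 AM − 220 min = 6:38 AM.
But baking is also said to start at 6:13 AM — a 25-minute conflict.

No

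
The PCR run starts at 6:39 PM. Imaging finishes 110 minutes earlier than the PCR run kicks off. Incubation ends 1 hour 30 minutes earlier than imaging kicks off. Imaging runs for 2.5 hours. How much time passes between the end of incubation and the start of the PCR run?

5 hours 50 minutes

Imaging ends at 6:39 PM − 110 min = 4:49 PM.
Imaging starts at 4:49 PM − 150 min = 2:19 PM.
Incubation ends at 2:19 PM − 90 min = 12:49 PM.
From 12:49 PM to 6:39 PM is 5 hours 50 minutes.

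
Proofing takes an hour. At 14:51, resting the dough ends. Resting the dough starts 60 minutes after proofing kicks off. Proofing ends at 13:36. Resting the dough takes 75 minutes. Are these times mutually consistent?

Yes

Proofing starts at 13:36 − 60 min = 12:36.
Resting the dough starts at 12:36 + 60 min = 13:36.
Resting the dough ends at 13:36 + 75 min = 14:51.
That matches the stated 14:51, so the schedule is consistent.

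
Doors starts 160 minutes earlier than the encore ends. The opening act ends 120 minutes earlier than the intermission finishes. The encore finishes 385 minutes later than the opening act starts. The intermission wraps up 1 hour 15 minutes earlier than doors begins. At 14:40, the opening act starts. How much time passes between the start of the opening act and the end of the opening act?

30 minutes

The encore ends at 14:40 + 385 min = 21:05.
Doors starts at 21:05 − 160 min = 18:25.
The intermission ends at 18:25 − 75 min = 17:10.
The opening act ends at 17:10 − 120 min = 15:10.
From 14:40 to 15:10 is 30 minutes.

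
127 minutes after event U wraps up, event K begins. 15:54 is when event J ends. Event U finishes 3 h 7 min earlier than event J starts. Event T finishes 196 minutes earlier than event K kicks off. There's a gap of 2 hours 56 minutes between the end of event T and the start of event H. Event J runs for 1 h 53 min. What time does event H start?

Event J starts at 15:54 − 113 min = 14:01.
Event U ends at 14:01 − 187 min = 10:54.
Event K starts at 10:54 + 127 min = 13:01.
Event T ends at 13:01 − 196 min = 09:45.
Event H starts at 09:45 + 176 min = 12:41.

12:41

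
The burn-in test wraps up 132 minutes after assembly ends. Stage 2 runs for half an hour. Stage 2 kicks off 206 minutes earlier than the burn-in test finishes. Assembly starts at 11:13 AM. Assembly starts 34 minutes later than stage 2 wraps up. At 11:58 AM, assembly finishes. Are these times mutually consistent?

No

The burn-in test ends at 11:58 AM + 132 min = 2:10 PM.
Stage 2 starts at 2:10 PM − 206 min = 10:44 AM.
Stage 2 ends at 10:44 AM + 30 min = 11:14 AM.
Assembly starts at 11:14 AM + 34 min = 11:48 AM.
But assembly is also said to start at 11:13 AM — a 35-minute conflict.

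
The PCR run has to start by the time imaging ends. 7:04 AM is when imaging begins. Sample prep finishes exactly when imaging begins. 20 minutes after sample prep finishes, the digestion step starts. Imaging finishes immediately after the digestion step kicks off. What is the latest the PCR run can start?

7:24 AM

Sample prep ends at 7:04 AM.
The digestion step starts at 7:04 AM + 20 min = 7:24 AM.
So imaging ends at 7:24 AM.
The PCR run is bounded by imaging, so the latest it can start is 7:24 AM.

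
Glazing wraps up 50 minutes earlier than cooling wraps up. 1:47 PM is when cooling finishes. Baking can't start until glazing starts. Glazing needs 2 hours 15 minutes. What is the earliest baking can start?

Glazing ends at 1:47 PM − 50 min = 12:57 PM.
Glazing starts at 12:57 PM − 135 min = 10:42 AM.
Baking is bounded by glazing, so the earliest it can start is 10:42 AM.

10:42 AM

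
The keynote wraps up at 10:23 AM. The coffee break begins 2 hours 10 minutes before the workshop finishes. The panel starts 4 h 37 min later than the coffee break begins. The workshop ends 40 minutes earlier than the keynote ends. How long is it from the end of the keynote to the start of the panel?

The workshop ends at 10:23 AM − 40 min = 9:43 AM.
The coffee break starts at 9:43 AM − 130 min = 7:33 AM.
The panel starts at 7:33 AM + 277 min = 12:10 PM.
From 10:23 AM to 12:10 PM is 1 h 47 min.

1 h 47 min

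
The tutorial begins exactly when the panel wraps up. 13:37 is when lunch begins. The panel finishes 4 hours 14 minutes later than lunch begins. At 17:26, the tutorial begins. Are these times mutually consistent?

No

The panel ends at 13:37 + 254 min = 17:51.
So the tutorial starts at 17:51.
But the tutorial is also said to start at 17:26 — a 25-minute conflict.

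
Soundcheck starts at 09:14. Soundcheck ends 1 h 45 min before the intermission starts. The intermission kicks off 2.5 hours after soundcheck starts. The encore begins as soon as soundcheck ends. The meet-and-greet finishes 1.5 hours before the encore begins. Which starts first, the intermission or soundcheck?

soundcheck

The intermission starts at 09:14 + 150 min = 11:44.
The intermission starts at 11:44 and soundcheck starts at 09:14, so soundcheck is first.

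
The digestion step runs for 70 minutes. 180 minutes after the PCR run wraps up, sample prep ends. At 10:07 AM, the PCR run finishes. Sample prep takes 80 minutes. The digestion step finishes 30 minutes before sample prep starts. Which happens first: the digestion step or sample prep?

the digestion step

Sample prep ends at 10:07 AM + 180 min = 1:07 PM.
Sample prep starts at 1:07 PM − 80 min = 11:47 AM.
The digestion step ends at 11:47 AM − 30 min = 11:17 AM.
The digestion step starts at 11:17 AM − 70 min = 10:07 AM.
The digestion step starts at 10:07 AM and sample prep starts at 11:47 AM, so the digestion step is first.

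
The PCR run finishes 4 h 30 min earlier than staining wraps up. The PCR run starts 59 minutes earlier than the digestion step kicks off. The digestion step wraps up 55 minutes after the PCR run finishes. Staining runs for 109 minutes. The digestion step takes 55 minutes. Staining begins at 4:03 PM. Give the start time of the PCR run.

12:23 PM

Staining ends at 4:03 PM + 109 min = 5:52 PM.
The PCR run ends at 5:52 PM − 270 min = 1:22 PM.
The digestion step ends at 1:22 PM + 55 min = 2:17 PM.
The digestion step starts at 2:17 PM − 55 min = 1:22 PM.
The PCR run starts at 1:22 PM − 59 min = 12:23 PM.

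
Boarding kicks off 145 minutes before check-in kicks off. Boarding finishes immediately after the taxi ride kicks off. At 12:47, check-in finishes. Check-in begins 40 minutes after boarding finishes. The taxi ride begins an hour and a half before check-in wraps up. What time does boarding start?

The taxi ride starts at 12:47 − 90 min = 11:17.
So boarding ends at 11:17.
Check-in starts at 11:17 + 40 min = 11:57.
Boarding starts at 11:57 − 145 min = 09:32.

09:32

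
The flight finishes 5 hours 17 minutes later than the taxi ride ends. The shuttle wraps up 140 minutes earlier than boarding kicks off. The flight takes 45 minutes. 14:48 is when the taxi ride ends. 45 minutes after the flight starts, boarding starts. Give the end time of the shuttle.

17:45

The flight ends at 14:48 + 317 min = 20:05.
The flight starts at 20:05 − 45 min = 19:20.
Boarding starts at 19:20 + 45 min = 20:05.
The shuttle ends at 20:05 − 140 min = 17:45.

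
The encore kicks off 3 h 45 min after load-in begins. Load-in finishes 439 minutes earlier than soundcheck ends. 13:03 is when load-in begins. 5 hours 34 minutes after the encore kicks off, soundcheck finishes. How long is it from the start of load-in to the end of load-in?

two hours

The encore starts at 13:03 + 225 min = 16:48.
Soundcheck ends at 16:48 + 334 min = 22:22.
Load-in ends at 22:22 − 439 min = 15:03.
From 13:03 to 15:03 is two hours.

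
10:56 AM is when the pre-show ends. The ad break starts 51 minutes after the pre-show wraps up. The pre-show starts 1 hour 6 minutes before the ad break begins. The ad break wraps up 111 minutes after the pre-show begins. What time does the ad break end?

The ad break starts at 10:56 AM + 51 min = 11:47 AM.
The pre-show starts at 11:47 AM − 66 min = 10:41 AM.
The ad break ends at 10:41 AM + 111 min = 12:32 PM.

12:32 PM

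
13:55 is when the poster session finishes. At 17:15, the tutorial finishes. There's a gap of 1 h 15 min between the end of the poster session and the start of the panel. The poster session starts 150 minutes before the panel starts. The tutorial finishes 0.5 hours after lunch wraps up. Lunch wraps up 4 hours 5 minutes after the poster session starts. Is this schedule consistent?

The panel starts at 13:55 + 75 min = 15:10.
The poster session starts at 15:10 − 150 min = 12:40.
Lunch ends at 12:40 + 245 min = 16:45.
The tutorial ends at 16:45 + 30 min = 17:15.
That matches the stated 17:15, so the schedule is consistent.

Yes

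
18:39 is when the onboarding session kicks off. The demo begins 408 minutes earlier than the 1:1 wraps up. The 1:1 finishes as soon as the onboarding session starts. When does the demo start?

The 1:1 ends at 18:39.
The demo starts at 18:39 − 408 min = 11:51.

11:51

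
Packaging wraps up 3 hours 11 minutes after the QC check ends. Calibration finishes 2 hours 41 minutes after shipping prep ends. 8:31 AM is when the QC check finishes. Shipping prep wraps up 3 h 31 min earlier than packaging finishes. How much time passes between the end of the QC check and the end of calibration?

Packaging ends at 8:31 AM + 191 min = 11:42 AM.
Shipping prep ends at 11:42 AM − 211 min = 8:11 AM.
Calibration ends at 8:11 AM + 161 min = 10:52 AM.
From 8:31 AM to 10:52 AM is 141 minutes.

141 minutes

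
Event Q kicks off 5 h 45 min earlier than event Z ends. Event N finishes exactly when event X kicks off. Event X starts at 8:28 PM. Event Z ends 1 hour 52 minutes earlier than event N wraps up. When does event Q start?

Event N ends at 8:28 PM.
Event Z ends at 8:28 PM − 112 min = 6:36 PM.
Event Q starts at 6:36 PM − 345 min = 12:51 PM.

12:51 PM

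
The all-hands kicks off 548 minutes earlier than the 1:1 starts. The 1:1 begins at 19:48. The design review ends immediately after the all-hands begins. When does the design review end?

The all-hands starts at 19:48 − 548 min = 10:40.
So the design review ends at 10:40.

10:40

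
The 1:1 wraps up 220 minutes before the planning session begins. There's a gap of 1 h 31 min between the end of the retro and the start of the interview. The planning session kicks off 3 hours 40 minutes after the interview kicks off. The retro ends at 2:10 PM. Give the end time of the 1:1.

The interview starts at 2:10 PM + 91 min = 3:41 PM.
The planning session starts at 3:41 PM + 220 min = 7:21 PM.
The 1:1 ends at 7:21 PM − 220 min = 3:41 PM.

3:41 PM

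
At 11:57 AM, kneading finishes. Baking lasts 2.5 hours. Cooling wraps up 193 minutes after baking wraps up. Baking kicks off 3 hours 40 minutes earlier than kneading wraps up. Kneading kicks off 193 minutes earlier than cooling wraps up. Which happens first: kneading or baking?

baking

Baking starts at 11:57 AM − 220 min = 8:17 AM.
Baking ends at 8:17 AM + 150 min = 10:47 AM.
Cooling ends at 10:47 AM + 193 min = 2:00 PM.
Kneading starts at 2:00 PM − 193 min = 10:47 AM.
Kneading starts at 10:47 AM and baking starts at 8:17 AM, so baking is first.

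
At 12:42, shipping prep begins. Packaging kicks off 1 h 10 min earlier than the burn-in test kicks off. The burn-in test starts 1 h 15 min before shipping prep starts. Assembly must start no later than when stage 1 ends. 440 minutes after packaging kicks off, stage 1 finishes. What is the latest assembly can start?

17:37

The burn-in test starts at 12:42 − 75 min = 11:27.
Packaging starts at 11:27 − 70 min = 10:17.
Stage 1 ends at 10:17 + 440 min = 17:37.
Assembly is bounded by stage 1, so the latest it can start is 17:37.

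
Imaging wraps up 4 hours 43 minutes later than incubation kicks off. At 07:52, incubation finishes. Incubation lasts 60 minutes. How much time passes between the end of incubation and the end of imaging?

Incubation starts at 07:52 − 60 min = 06:52.
Imaging ends at 06:52 + 283 min = 11:35.
From 07:52 to 11:35 is 223 minutes.

223 minutes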